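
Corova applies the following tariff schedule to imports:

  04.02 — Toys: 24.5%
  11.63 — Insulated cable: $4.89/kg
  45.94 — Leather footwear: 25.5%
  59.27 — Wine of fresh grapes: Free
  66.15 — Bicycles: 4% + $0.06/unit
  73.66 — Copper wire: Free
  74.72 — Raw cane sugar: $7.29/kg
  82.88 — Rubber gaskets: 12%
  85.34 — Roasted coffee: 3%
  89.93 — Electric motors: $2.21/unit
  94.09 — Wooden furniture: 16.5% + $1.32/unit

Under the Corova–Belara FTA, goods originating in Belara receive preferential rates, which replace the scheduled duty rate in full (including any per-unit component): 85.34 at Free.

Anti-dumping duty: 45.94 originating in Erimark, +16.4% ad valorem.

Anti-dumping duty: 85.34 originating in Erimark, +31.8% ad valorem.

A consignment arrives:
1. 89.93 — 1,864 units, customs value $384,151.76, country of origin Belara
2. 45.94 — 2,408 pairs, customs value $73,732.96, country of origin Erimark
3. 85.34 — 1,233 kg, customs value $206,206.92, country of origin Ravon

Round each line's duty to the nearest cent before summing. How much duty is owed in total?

Line 1 (89.93, Belara, 1,864 units, $384,151.76):
Base rate for 89.93 is $2.21/unit.
Origin Belara is the FTA partner but 89.93 is not on the preference list; base rate stands.
Duty = 1,864 × $2.21 = $4,119.44.
Line 2 (45.94, Erimark, 2,408 pairs, $73,732.96):
Base rate for 45.94 is 25.5%.
Additional duty on 45.94 from Erimark: +16.4%. Applied ad valorem rate: 25.5% + 16.4% = 41.9%.
Duty = $73,732.96 × 41.9% = $30,894.11.
Line 3 (85.34, Ravon, 1,233 kg, $206,206.92):
Base rate for 85.34 is 3%.
85.34 has an FTA preferential rate, but origin Ravon is not Belara; base rate stands.
The additional-duty order on 85.34 targets Erimark, not Ravon; it does not apply.
Duty = $206,206.92 × 3% = $6,186.21.
Total = $4,119.44 + $30,894.11 + $6,186.21 = $41,199.76.

$41,199.76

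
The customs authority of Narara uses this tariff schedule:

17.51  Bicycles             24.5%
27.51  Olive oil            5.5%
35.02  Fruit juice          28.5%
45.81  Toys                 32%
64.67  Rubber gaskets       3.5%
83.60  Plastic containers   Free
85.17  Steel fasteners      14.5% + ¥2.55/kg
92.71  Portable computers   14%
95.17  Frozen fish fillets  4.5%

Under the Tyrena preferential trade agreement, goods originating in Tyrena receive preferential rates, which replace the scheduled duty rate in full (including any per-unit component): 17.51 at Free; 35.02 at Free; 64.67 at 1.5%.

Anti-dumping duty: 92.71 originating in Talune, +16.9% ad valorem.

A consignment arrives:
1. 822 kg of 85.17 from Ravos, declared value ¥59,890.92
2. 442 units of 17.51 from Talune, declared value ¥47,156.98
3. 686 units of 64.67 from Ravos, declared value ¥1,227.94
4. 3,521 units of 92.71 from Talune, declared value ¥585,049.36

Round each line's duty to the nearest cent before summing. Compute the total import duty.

Line 1 (85.17, Ravos, 822 kg, ¥59,890.92):
Base rate for 85.17 is 14.5% + ¥2.55/kg.
Duty = ¥59,890.92 × 14.5% + 822 × ¥2.55 = ¥10,780.28.
Line 2 (17.51, Talune, 442 units, ¥47,156.98):
Base rate for 17.51 is 24.5%.
17.51 has an FTA preferential rate, but origin Talune is not Tyrena; base rate stands.
Duty = ¥47,156.98 × 24.5% = ¥11,553.46.
Line 3 (64.67, Ravos, 686 units, ¥1,227.94):
Base rate for 64.67 is 3.5%.
64.67 has an FTA preferential rate, but origin Ravos is not Tyrena; base rate stands.
Duty = ¥1,227.94 × 3.5% = ¥42.98.
Line 4 (92.71, Talune, 3,521 units, ¥585,049.36):
Base rate for 92.71 is 14%.
Additional duty on 92.71 from Talune: +16.9%. Applied ad valorem rate: 14% + 16.9% = 30.9%.
Duty = ¥585,049.36 × 30.9% = ¥180,780.25.
Total = ¥10,780.28 + ¥11,553.46 + ¥42.98 + ¥180,780.25 = ¥203,156.97.

¥203,156.97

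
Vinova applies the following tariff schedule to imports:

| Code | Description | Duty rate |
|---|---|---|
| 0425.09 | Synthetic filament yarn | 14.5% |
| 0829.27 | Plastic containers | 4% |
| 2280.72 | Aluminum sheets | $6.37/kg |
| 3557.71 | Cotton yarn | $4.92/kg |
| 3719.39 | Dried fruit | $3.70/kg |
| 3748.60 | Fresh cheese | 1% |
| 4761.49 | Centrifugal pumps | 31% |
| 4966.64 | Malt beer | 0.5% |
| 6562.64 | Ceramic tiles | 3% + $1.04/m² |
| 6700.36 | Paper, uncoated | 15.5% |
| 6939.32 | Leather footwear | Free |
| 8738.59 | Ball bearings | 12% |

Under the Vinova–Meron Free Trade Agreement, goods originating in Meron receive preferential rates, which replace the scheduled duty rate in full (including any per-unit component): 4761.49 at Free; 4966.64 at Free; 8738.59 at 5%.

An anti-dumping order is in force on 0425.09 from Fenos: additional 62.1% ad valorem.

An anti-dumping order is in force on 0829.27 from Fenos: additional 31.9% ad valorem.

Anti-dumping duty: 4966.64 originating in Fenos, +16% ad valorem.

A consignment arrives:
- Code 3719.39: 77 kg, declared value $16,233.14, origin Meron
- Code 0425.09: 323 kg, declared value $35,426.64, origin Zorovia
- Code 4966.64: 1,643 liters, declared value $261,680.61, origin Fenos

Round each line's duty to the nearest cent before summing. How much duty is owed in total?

Line 1 (3719.39, Meron, 77 kg, $16,233.14):
Base rate for 3719.39 is $3.70/kg.
Origin Meron is the FTA partner but 3719.39 is not on the preference list; base rate stands.
Duty = 77 × $3.70 = $284.90.
Line 2 (0425.09, Zorovia, 323 kg, $35,426.64):
Base rate for 0425.09 is 14.5%.
The additional-duty order on 0425.09 targets Fenos, not Zorovia; it does not apply.
Duty = $35,426.64 × 14.5% = $5,136.86.
Line 3 (4966.64, Fenos, 1,643 liters, $261,680.61):
Base rate for 4966.64 is 0.5%.
4966.64 has an FTA preferential rate, but origin Fenos is not Meron; base rate stands.
Additional duty on 4966.64 from Fenos: +16%. Applied ad valorem rate: 0.5% + 16% = 16.5%.
Duty = $261,680.61 × 16.5% = $43,177.30.
Total = $284.90 + $5,136.86 + $43,177.30 = $48,599.06.

$48,599.06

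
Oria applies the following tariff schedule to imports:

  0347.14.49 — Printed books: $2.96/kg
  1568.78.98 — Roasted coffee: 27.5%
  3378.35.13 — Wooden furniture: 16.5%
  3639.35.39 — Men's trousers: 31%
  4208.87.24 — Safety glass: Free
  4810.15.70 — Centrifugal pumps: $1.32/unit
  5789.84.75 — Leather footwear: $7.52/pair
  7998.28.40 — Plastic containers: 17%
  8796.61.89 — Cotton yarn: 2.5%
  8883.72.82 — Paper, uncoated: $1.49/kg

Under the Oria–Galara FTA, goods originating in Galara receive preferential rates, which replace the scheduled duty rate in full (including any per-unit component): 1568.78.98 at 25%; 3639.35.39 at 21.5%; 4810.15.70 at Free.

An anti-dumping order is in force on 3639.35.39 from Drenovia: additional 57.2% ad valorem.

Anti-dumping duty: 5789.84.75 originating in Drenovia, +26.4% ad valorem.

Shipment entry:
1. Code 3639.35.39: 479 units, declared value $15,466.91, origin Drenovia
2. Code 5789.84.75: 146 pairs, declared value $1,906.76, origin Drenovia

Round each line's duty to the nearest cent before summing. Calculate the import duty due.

$15,243.11

Line 1 (3639.35.39, Drenovia, 479 units, $15,466.91):
Base rate for 3639.35.39 is 31%.
3639.35.39 has an FTA preferential rate, but origin Drenovia is not Galara; base rate stands.
Additional duty on 3639.35.39 from Drenovia: +57.2%. Applied ad valorem rate: 31% + 57.2% = 88.2%.
Duty = $15,466.91 × 88.2% = $13,641.81.
Line 2 (5789.84.75, Drenovia, 146 pairs, $1,906.76):
Base rate for 5789.84.75 is $7.52/pair.
Additional duty on 5789.84.75 from Drenovia: +26.4% ad valorem. Applied ad valorem rate = 26.4%.
Duty = $1,906.76 × 26.4% + 146 × $7.52 = $1,601.30.
Total = $13,641.81 + $1,601.30 = $15,243.11.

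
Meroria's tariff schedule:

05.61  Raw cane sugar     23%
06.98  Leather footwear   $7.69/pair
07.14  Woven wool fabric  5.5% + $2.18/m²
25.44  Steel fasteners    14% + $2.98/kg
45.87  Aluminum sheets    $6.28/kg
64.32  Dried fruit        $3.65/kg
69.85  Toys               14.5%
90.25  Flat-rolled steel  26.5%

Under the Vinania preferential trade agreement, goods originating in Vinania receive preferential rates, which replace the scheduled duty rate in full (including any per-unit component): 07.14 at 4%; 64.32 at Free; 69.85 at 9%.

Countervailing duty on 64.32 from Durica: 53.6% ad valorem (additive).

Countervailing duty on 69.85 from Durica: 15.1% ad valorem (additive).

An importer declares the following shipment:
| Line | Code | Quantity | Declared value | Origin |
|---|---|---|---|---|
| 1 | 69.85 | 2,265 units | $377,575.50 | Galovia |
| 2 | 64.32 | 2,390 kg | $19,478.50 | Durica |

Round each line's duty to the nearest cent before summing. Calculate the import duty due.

$73,912.43

Line 1 (69.85, Galovia, 2,265 units, $377,575.50):
Base rate for 69.85 is 14.5%.
69.85 has an FTA preferential rate, but origin Galovia is not Vinania; base rate stands.
The additional-duty order on 69.85 targets Durica, not Galovia; it does not apply.
Duty = $377,575.50 × 14.5% = $54,748.45.
Line 2 (64.32, Durica, 2,390 kg, $19,478.50):
Base rate for 64.32 is $3.65/kg.
64.32 has an FTA preferential rate, but origin Durica is not Vinania; base rate stands.
Additional duty on 64.32 from Durica: +53.6% ad valorem. Applied ad valorem rate = 53.6%.
Duty = $19,478.50 × 53.6% + 2,390 × $3.65 = $19,163.98.
Total = $54,748.45 + $19,163.98 = $73,912.43.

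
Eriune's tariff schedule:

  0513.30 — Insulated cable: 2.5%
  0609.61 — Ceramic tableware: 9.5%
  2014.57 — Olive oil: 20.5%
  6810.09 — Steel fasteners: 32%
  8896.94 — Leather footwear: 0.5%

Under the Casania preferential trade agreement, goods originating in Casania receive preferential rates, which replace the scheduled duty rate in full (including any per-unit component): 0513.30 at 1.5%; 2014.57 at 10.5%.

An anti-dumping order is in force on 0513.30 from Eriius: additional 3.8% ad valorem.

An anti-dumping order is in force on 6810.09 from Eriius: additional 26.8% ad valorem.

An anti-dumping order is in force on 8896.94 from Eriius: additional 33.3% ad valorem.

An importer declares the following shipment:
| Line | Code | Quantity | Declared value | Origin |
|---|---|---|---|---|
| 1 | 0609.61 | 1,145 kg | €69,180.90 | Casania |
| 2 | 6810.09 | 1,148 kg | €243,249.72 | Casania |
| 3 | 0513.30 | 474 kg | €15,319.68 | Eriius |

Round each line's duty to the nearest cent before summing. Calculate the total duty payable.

€85,377.24

Line 1 (0609.61, Casania, 1,145 kg, €69,180.90):
Base rate for 0609.61 is 9.5%.
Origin Casania is the FTA partner but 0609.61 is not on the preference list; base rate stands.
Duty = €69,180.90 × 9.5% = €6,572.19.
Line 2 (6810.09, Casania, 1,148 kg, €243,249.72):
Base rate for 6810.09 is 32%.
Origin Casania is the FTA partner but 6810.09 is not on the preference list; base rate stands.
The additional-duty order on 6810.09 targets Eriius, not Casania; it does not apply.
Duty = €243,249.72 × 32% = €77,839.91.
Line 3 (0513.30, Eriius, 474 kg, €15,319.68):
Base rate for 0513.30 is 2.5%.
0513.30 has an FTA preferential rate, but origin Eriius is not Casania; base rate stands.
Additional duty on 0513.30 from Eriius: +3.8%. Applied ad valorem rate: 2.5% + 3.8% = 6.3%.
Duty = €15,319.68 × 6.3% = €965.14.
Total = €6,572.19 + €77,839.91 + €965.14 = €85,377.24.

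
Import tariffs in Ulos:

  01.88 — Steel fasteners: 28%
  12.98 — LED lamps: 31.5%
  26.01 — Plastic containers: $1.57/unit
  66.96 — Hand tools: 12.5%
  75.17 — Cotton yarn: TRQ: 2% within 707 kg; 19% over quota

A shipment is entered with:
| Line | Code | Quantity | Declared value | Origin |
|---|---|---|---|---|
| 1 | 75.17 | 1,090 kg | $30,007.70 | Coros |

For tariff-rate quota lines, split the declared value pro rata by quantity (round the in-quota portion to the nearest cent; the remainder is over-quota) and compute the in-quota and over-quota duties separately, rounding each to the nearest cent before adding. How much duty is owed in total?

Line 1 (75.17, Coros, 1,090 kg, $30,007.70):
Code 75.17 is under a tariff-rate quota (threshold 707 kg). In-quota: 707 kg at 2%; over-quota: 383 kg at 19%.
Pro-rata value split: in-quota = $30,007.70 × 707/1,090 = $19,463.71; over-quota = $30,007.70 − $19,463.71 = $10,543.99.
In-quota duty = $19,463.71 × 2% = $389.27. Over-quota duty = $10,543.99 × 19% = $2,003.36.
Line duty = $389.27 + $2,003.36 = $2,392.63.

$2,392.63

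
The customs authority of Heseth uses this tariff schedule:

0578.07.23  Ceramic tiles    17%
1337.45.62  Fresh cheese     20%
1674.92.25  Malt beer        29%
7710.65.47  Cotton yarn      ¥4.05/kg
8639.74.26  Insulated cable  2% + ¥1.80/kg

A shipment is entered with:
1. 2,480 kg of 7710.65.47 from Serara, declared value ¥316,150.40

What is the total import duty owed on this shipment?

¥10,044.00

Line 1 (7710.65.47, Serara, 2,480 kg, ¥316,150.40):
Base rate for 7710.65.47 is ¥4.05/kg.
Duty = 2,480 × ¥4.05 = ¥10,044.00.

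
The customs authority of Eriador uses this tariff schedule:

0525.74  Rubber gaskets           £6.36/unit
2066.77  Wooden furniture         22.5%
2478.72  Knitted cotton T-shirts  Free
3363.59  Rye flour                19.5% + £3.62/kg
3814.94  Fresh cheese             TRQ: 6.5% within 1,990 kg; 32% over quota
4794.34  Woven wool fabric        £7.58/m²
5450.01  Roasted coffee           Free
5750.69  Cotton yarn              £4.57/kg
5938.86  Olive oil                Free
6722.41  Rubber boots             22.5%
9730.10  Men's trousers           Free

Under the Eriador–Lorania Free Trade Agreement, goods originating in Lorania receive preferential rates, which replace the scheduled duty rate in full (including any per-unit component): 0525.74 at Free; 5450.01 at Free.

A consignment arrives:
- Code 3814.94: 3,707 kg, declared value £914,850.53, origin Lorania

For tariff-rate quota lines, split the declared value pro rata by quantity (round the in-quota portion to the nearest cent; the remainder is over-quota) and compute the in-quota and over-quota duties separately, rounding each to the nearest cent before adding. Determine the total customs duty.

£167,518.59

Line 1 (3814.94, Lorania, 3,707 kg, £914,850.53):
Code 3814.94 is under a tariff-rate quota (threshold 1,990 kg). In-quota: 1,990 kg at 6.5%; over-quota: 1,717 kg at 32%.
Pro-rata value split: in-quota = £914,850.53 × 1,990/3,707 = £491,112.10; over-quota = £914,850.53 − £491,112.10 = £423,738.43.
In-quota duty = £491,112.10 × 6.5% = £31,922.29. Over-quota duty = £423,738.43 × 32% = £135,596.30.
Line duty = £31,922.29 + £135,596.30 = £167,518.59.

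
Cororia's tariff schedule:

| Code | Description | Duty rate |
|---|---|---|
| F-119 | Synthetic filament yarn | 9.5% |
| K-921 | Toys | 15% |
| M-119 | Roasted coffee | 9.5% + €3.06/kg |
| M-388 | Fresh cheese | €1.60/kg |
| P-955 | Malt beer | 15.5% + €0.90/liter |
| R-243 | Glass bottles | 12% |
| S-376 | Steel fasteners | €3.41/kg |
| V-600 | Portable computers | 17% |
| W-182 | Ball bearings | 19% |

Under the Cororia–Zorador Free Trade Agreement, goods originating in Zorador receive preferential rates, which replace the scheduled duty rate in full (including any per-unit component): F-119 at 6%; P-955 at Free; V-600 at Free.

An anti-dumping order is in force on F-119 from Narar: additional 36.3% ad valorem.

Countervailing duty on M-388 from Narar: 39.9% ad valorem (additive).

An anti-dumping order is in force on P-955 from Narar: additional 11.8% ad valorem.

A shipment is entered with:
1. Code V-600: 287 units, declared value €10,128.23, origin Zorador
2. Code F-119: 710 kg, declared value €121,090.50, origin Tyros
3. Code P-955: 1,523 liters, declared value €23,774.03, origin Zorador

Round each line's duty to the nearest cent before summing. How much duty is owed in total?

Line 1 (V-600, Zorador, 287 units, €10,128.23):
Base rate for V-600 is 17%.
Origin Zorador qualifies under the Cororia–Zorador agreement and V-600 is covered: preferential rate Free applies instead.
Duty = €10,128.23 × 0% = €0.00.
Line 2 (F-119, Tyros, 710 kg, €121,090.50):
Base rate for F-119 is 9.5%.
F-119 has an FTA preferential rate, but origin Tyros is not Zorador; base rate stands.
The additional-duty order on F-119 targets Narar, not Tyros; it does not apply.
Duty = €121,090.50 × 9.5% = €11,503.60.
Line 3 (P-955, Zorador, 1,523 liters, €23,774.03):
Base rate for P-955 is 15.5% + €0.90/liter.
Origin Zorador qualifies under the Cororia–Zorador agreement and P-955 is covered: preferential rate Free applies instead.
The additional-duty order on P-955 targets Narar, not Zorador; it does not apply.
Duty = €23,774.03 × 0% = €0.00.
Total = €0.00 + €11,503.60 + €0.00 = €11,503.60.

€11,503.60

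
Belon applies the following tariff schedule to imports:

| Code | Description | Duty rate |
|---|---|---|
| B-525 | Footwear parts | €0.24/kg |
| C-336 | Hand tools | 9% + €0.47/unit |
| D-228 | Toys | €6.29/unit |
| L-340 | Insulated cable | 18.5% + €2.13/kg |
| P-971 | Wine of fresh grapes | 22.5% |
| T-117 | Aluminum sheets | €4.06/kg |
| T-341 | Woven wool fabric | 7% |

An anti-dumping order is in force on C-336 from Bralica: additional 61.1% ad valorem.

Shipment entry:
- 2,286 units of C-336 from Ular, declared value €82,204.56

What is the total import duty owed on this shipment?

Line 1 (C-336, Ular, 2,286 units, €82,204.56):
Base rate for C-336 is 9% + €0.47/unit.
The additional-duty order on C-336 targets Bralica, not Ular; it does not apply.
Duty = €82,204.56 × 9% + 2,286 × €0.47 = €8,472.83.

€8,472.83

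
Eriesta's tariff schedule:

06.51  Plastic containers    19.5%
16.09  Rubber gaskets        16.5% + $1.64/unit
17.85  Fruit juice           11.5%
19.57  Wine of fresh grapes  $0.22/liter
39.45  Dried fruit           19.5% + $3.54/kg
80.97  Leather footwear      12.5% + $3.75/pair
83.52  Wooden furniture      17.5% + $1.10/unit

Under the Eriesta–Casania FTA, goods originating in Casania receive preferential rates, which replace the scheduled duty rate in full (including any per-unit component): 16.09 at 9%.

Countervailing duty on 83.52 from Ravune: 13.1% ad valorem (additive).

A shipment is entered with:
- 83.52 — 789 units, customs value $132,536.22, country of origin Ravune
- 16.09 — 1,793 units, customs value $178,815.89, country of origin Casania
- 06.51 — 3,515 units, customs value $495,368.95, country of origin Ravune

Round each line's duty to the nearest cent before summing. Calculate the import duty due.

$154,114.36

Line 1 (83.52, Ravune, 789 units, $132,536.22):
Base rate for 83.52 is 17.5% + $1.10/unit.
Additional duty on 83.52 from Ravune: +13.1%. Applied ad valorem rate: 17.5% + 13.1% = 30.6%.
Duty = $132,536.22 × 30.6% + 789 × $1.10 = $41,423.98.
Line 2 (16.09, Casania, 1,793 units, $178,815.89):
Base rate for 16.09 is 16.5% + $1.64/unit.
Origin Casania qualifies under the Eriesta–Casania agreement and 16.09 is covered: preferential rate 9% applies instead.
Duty = $178,815.89 × 9% = $16,093.43.
Line 3 (06.51, Ravune, 3,515 units, $495,368.95):
Base rate for 06.51 is 19.5%.
Duty = $495,368.95 × 19.5% = $96,596.95.
Total = $41,423.98 + $16,093.43 + $96,596.95 = $154,114.36.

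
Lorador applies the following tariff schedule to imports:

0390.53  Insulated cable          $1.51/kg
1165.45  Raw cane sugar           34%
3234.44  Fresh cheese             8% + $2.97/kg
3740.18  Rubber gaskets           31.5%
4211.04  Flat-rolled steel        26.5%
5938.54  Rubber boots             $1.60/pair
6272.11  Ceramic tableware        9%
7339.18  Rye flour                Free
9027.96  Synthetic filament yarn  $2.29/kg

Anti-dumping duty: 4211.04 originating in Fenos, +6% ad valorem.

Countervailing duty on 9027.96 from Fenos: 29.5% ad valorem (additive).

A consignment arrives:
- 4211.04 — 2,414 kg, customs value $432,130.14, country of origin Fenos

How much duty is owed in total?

Line 1 (4211.04, Fenos, 2,414 kg, $432,130.14):
Base rate for 4211.04 is 26.5%.
Additional duty on 4211.04 from Fenos: +6%. Applied ad valorem rate: 26.5% + 6% = 32.5%.
Duty = $432,130.14 × 32.5% = $140,442.30.

$140,442.30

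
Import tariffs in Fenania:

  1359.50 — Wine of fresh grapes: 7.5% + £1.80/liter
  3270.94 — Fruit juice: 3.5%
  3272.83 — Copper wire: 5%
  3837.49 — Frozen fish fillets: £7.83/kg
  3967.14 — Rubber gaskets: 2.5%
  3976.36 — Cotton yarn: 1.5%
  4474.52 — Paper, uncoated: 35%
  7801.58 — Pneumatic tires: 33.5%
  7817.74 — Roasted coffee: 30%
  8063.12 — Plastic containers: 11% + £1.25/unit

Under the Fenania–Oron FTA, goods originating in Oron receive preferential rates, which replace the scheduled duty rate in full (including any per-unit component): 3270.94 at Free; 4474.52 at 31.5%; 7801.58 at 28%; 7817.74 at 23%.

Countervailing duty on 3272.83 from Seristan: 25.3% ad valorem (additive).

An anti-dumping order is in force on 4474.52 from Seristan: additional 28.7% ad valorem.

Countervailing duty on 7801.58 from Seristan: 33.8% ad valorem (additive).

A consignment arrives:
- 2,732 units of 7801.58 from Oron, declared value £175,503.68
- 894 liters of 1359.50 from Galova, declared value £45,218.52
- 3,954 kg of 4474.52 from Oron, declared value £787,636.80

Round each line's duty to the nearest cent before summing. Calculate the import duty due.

£302,247.21

Line 1 (7801.58, Oron, 2,732 units, £175,503.68):
Base rate for 7801.58 is 33.5%.
Origin Oron qualifies under the Fenania–Oron agreement and 7801.58 is covered: preferential rate 28% applies instead.
The additional-duty order on 7801.58 targets Seristan, not Oron; it does not apply.
Duty = £175,503.68 × 28% = £49,141.03.
Line 2 (1359.50, Galova, 894 liters, £45,218.52):
Base rate for 1359.50 is 7.5% + £1.80/liter.
Duty = £45,218.52 × 7.5% + 894 × £1.80 = £5,000.59.
Line 3 (4474.52, Oron, 3,954 kg, £787,636.80):
Base rate for 4474.52 is 35%.
Origin Oron qualifies under the Fenania–Oron agreement and 4474.52 is covered: preferential rate 31.5% applies instead.
The additional-duty order on 4474.52 targets Seristan, not Oron; it does not apply.
Duty = £787,636.80 × 31.5% = £248,105.59.
Total = £49,141.03 + £5,000.59 + £248,105.59 = £302,247.21.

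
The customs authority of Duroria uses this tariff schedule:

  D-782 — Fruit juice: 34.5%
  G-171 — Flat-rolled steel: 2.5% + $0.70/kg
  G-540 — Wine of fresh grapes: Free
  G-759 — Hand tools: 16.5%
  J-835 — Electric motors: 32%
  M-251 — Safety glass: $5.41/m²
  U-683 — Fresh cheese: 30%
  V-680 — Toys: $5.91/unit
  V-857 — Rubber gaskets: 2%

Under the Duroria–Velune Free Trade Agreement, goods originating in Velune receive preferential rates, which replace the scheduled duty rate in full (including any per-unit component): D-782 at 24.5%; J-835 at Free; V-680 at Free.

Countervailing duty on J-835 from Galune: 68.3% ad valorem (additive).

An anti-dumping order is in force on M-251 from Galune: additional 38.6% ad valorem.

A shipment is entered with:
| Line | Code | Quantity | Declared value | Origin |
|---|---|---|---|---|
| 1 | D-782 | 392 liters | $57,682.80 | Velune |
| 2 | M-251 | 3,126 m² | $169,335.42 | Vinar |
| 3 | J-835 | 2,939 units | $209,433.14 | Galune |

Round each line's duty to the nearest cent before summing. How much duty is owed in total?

Line 1 (D-782, Velune, 392 liters, $57,682.80):
Base rate for D-782 is 34.5%.
Origin Velune qualifies under the Duroria–Velune agreement and D-782 is covered: preferential rate 24.5% applies instead.
Duty = $57,682.80 × 24.5% = $14,132.29.
Line 2 (M-251, Vinar, 3,126 m², $169,335.42):
Base rate for M-251 is $5.41/m².
The additional-duty order on M-251 targets Galune, not Vinar; it does not apply.
Duty = 3,126 × $5.41 = $16,911.66.
Line 3 (J-835, Galune, 2,939 units, $209,433.14):
Base rate for J-835 is 32%.
J-835 has an FTA preferential rate, but origin Galune is not Velune; base rate stands.
Additional duty on J-835 from Galune: +68.3%. Applied ad valorem rate: 32% + 68.3% = 100.3%.
Duty = $209,433.14 × 100.3% = $210,061.44.
Total = $14,132.29 + $16,911.66 + $210,061.44 = $241,105.39.

$241,105.39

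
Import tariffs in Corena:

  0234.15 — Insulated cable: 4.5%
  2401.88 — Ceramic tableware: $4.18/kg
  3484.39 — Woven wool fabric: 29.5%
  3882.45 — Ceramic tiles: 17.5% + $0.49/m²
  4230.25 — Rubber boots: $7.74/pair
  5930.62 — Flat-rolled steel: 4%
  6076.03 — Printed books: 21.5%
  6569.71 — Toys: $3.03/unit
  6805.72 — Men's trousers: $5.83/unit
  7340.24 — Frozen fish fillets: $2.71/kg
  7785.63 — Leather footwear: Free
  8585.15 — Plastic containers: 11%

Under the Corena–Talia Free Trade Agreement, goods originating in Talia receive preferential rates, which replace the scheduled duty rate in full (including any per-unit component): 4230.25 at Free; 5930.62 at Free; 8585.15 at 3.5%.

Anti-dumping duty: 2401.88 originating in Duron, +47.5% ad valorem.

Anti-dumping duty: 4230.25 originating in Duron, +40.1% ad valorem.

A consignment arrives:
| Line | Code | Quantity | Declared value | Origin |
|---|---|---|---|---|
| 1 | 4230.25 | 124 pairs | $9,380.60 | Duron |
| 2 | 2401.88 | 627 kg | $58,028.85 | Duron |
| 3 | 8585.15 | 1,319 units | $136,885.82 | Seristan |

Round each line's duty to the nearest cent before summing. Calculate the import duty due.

Line 1 (4230.25, Duron, 124 pairs, $9,380.60):
Base rate for 4230.25 is $7.74/pair.
4230.25 has an FTA preferential rate, but origin Duron is not Talia; base rate stands.
Additional duty on 4230.25 from Duron: +40.1% ad valorem. Applied ad valorem rate = 40.1%.
Duty = $9,380.60 × 40.1% + 124 × $7.74 = $4,721.38.
Line 2 (2401.88, Duron, 627 kg, $58,028.85):
Base rate for 2401.88 is $4.18/kg.
Additional duty on 2401.88 from Duron: +47.5% ad valorem. Applied ad valorem rate = 47.5%.
Duty = $58,028.85 × 47.5% + 627 × $4.18 = $30,184.56.
Line 3 (8585.15, Seristan, 1,319 units, $136,885.82):
Base rate for 8585.15 is 11%.
8585.15 has an FTA preferential rate, but origin Seristan is not Talia; base rate stands.
Duty = $136,885.82 × 11% = $15,057.44.
Total = $4,721.38 + $30,184.56 + $15,057.44 = $49,963.38.

$49,963.38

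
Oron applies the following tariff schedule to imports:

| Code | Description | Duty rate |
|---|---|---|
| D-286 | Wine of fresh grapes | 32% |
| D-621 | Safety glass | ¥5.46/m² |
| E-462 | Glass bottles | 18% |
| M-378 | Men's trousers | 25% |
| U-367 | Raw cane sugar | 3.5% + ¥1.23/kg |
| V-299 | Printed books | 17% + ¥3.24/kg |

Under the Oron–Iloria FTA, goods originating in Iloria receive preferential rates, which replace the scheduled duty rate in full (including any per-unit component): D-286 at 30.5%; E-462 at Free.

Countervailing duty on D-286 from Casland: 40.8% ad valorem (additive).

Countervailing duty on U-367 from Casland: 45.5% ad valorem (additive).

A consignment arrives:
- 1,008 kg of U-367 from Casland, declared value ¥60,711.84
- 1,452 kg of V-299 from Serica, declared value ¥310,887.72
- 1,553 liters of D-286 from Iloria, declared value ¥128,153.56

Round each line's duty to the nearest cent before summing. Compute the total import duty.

¥127,630.87

Line 1 (U-367, Casland, 1,008 kg, ¥60,711.84):
Base rate for U-367 is 3.5% + ¥1.23/kg.
Additional duty on U-367 from Casland: +45.5%. Applied ad valorem rate: 3.5% + 45.5% = 49%.
Duty = ¥60,711.84 × 49% + 1,008 × ¥1.23 = ¥30,988.64.
Line 2 (V-299, Serica, 1,452 kg, ¥310,887.72):
Base rate for V-299 is 17% + ¥3.24/kg.
Duty = ¥310,887.72 × 17% + 1,452 × ¥3.24 = ¥57,555.39.
Line 3 (D-286, Iloria, 1,553 liters, ¥128,153.56):
Base rate for D-286 is 32%.
Origin Iloria qualifies under the Oron–Iloria agreement and D-286 is covered: preferential rate 30.5% applies instead.
The additional-duty order on D-286 targets Casland, not Iloria; it does not apply.
Duty = ¥128,153.56 × 30.5% = ¥39,086.84.
Total = ¥30,988.64 + ¥57,555.39 + ¥39,086.84 = ¥127,630.87.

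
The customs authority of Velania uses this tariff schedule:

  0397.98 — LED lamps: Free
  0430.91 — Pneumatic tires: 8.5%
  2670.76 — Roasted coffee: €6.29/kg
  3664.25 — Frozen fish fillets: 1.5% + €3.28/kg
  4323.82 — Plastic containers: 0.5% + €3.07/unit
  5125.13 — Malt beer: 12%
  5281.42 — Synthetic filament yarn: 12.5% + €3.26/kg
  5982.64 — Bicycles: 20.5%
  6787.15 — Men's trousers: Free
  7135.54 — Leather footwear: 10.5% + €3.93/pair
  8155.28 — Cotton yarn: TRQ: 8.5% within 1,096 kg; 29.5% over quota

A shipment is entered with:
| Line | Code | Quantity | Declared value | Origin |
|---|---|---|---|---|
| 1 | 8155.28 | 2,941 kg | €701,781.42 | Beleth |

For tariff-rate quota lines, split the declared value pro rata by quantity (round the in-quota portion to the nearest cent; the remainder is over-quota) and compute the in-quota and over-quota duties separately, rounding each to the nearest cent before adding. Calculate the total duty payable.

Line 1 (8155.28, Beleth, 2,941 kg, €701,781.42):
Code 8155.28 is under a tariff-rate quota (threshold 1,096 kg). In-quota: 1,096 kg at 8.5%; over-quota: 1,845 kg at 29.5%.
Pro-rata value split: in-quota = €701,781.42 × 1,096/2,941 = €261,527.52; over-quota = €701,781.42 − €261,527.52 = €440,253.90.
In-quota duty = €261,527.52 × 8.5% = €22,229.84. Over-quota duty = €440,253.90 × 29.5% = €129,874.90.
Line duty = €22,229.84 + €129,874.90 = €152,104.74.

€152,104.74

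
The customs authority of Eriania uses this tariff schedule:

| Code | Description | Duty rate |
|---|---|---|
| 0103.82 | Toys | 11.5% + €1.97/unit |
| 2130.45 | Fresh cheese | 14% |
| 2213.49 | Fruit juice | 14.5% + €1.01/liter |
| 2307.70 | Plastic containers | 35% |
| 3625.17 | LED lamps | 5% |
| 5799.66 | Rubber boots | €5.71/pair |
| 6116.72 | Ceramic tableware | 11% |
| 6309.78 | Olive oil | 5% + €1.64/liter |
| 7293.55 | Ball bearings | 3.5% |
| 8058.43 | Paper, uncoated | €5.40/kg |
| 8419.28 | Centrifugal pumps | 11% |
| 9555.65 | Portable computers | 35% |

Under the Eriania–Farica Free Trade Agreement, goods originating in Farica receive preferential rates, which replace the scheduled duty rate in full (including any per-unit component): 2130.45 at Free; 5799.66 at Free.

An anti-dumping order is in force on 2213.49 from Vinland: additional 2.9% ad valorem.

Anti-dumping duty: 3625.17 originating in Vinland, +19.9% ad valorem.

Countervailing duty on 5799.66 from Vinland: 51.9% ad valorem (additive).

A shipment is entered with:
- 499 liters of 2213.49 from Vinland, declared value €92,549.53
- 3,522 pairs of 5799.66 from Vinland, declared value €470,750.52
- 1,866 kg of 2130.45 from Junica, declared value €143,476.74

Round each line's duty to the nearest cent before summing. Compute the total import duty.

Line 1 (2213.49, Vinland, 499 liters, €92,549.53):
Base rate for 2213.49 is 14.5% + €1.01/liter.
Additional duty on 2213.49 from Vinland: +2.9%. Applied ad valorem rate: 14.5% + 2.9% = 17.4%.
Duty = €92,549.53 × 17.4% + 499 × €1.01 = €16,607.61.
Line 2 (5799.66, Vinland, 3,522 pairs, €470,750.52):
Base rate for 5799.66 is €5.71/pair.
5799.66 has an FTA preferential rate, but origin Vinland is not Farica; base rate stands.
Additional duty on 5799.66 from Vinland: +51.9% ad valorem. Applied ad valorem rate = 51.9%.
Duty = €470,750.52 × 51.9% + 3,522 × €5.71 = €264,430.14.
Line 3 (2130.45, Junica, 1,866 kg, €143,476.74):
Base rate for 2130.45 is 14%.
2130.45 has an FTA preferential rate, but origin Junica is not Farica; base rate stands.
Duty = €143,476.74 × 14% = €20,086.74.
Total = €16,607.61 + €264,430.14 + €20,086.74 = €301,124.49.

€301,124.49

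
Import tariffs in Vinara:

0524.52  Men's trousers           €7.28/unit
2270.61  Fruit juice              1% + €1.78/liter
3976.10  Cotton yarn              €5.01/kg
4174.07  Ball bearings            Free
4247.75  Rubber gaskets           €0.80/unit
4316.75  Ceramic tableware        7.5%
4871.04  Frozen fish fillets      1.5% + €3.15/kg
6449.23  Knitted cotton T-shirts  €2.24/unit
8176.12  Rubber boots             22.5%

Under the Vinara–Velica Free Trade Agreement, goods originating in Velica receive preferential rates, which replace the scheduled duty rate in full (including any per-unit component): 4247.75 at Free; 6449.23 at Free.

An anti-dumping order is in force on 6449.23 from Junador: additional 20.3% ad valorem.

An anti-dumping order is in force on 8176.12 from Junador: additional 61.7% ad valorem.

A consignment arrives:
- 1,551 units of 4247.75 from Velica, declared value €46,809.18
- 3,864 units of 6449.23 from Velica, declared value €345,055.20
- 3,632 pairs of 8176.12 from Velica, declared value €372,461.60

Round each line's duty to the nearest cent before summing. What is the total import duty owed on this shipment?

Line 1 (4247.75, Velica, 1,551 units, €46,809.18):
Base rate for 4247.75 is €0.80/unit.
Origin Velica qualifies under the Vinara–Velica agreement and 4247.75 is covered: preferential rate Free applies instead.
Duty = €46,809.18 × 0% = €0.00.
Line 2 (6449.23, Velica, 3,864 units, €345,055.20):
Base rate for 6449.23 is €2.24/unit.
Origin Velica qualifies under the Vinara–Velica agreement and 6449.23 is covered: preferential rate Free applies instead.
The additional-duty order on 6449.23 targets Junador, not Velica; it does not apply.
Duty = €345,055.20 × 0% = €0.00.
Line 3 (8176.12, Velica, 3,632 pairs, €372,461.60):
Base rate for 8176.12 is 22.5%.
Origin Velica is the FTA partner but 8176.12 is not on the preference list; base rate stands.
The additional-duty order on 8176.12 targets Junador, not Velica; it does not apply.
Duty = €372,461.60 × 22.5% = €83,803.86.
Total = €0.00 + €0.00 + €83,803.86 = €83,803.86.

€83,803.86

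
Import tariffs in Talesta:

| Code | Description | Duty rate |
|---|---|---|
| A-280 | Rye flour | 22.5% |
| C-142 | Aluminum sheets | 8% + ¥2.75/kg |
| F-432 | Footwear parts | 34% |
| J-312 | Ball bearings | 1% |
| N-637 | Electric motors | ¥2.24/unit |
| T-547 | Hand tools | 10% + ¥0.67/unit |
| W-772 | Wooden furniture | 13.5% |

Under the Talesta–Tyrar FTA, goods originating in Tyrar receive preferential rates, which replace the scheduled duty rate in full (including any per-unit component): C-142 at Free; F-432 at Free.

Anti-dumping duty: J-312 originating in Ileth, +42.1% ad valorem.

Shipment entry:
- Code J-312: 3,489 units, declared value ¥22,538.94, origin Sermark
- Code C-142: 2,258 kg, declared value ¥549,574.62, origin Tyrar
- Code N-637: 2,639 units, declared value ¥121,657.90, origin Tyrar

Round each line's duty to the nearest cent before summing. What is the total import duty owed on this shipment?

¥6,136.75

Line 1 (J-312, Sermark, 3,489 units, ¥22,538.94):
Base rate for J-312 is 1%.
The additional-duty order on J-312 targets Ileth, not Sermark; it does not apply.
Duty = ¥22,538.94 × 1% = ¥225.39.
Line 2 (C-142, Tyrar, 2,258 kg, ¥549,574.62):
Base rate for C-142 is 8% + ¥2.75/kg.
Origin Tyrar qualifies under the Talesta–Tyrar agreement and C-142 is covered: preferential rate Free applies instead.
Duty = ¥549,574.62 × 0% = ¥0.00.
Line 3 (N-637, Tyrar, 2,639 units, ¥121,657.90):
Base rate for N-637 is ¥2.24/unit.
Origin Tyrar is the FTA partner but N-637 is not on the preference list; base rate stands.
Duty = 2,639 × ¥2.24 = ¥5,911.36.
Total = ¥225.39 + ¥0.00 + ¥5,911.36 = ¥6,136.75.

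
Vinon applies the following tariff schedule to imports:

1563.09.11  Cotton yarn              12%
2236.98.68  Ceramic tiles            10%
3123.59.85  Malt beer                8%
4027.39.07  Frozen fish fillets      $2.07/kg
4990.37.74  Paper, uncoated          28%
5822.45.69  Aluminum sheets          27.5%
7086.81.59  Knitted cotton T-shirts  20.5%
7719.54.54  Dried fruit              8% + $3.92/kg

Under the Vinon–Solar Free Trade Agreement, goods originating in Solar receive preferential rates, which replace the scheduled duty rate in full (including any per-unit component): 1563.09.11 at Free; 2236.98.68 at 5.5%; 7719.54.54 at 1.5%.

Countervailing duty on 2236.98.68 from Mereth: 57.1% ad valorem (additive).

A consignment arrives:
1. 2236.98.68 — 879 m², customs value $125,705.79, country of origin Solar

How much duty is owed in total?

$6,913.82

Line 1 (2236.98.68, Solar, 879 m², $125,705.79):
Base rate for 2236.98.68 is 10%.
Origin Solar qualifies under the Vinon–Solar agreement and 2236.98.68 is covered: preferential rate 5.5% applies instead.
The additional-duty order on 2236.98.68 targets Mereth, not Solar; it does not apply.
Duty = $125,705.79 × 5.5% = $6,913.82.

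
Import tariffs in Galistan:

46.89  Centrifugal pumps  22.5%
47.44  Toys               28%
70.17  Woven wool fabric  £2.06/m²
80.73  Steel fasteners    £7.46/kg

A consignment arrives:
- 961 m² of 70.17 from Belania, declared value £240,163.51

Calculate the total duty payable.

Line 1 (70.17, Belania, 961 m², £240,163.51):
Base rate for 70.17 is £2.06/m².
Duty = 961 × £2.06 = £1,979.66.

£1,979.66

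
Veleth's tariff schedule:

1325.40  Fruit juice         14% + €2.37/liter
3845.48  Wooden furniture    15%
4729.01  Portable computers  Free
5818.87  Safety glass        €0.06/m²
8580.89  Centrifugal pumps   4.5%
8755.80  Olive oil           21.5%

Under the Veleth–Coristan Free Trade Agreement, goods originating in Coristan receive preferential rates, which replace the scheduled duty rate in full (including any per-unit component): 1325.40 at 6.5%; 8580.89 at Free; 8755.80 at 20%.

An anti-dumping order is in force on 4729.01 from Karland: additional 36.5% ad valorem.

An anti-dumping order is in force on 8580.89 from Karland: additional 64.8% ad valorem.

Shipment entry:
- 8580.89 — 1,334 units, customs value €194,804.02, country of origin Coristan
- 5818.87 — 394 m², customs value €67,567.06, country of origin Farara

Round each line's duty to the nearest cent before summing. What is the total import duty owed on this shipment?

€23.64

Line 1 (8580.89, Coristan, 1,334 units, €194,804.02):
Base rate for 8580.89 is 4.5%.
Origin Coristan qualifies under the Veleth–Coristan agreement and 8580.89 is covered: preferential rate Free applies instead.
The additional-duty order on 8580.89 targets Karland, not Coristan; it does not apply.
Duty = €194,804.02 × 0% = €0.00.
Line 2 (5818.87, Farara, 394 m², €67,567.06):
Base rate for 5818.87 is €0.06/m².
Duty = 394 × €0.06 = €23.64.
Total = €0.00 + €23.64 = €23.64.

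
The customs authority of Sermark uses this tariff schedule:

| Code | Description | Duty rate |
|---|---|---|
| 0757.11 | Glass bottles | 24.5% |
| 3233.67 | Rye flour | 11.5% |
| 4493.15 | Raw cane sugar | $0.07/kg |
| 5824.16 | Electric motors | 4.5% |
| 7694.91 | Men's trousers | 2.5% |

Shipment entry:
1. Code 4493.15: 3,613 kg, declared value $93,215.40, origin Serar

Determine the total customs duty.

$252.91

Line 1 (4493.15, Serar, 3,613 kg, $93,215.40):
Base rate for 4493.15 is $0.07/kg.
Duty = 3,613 × $0.07 = $252.91.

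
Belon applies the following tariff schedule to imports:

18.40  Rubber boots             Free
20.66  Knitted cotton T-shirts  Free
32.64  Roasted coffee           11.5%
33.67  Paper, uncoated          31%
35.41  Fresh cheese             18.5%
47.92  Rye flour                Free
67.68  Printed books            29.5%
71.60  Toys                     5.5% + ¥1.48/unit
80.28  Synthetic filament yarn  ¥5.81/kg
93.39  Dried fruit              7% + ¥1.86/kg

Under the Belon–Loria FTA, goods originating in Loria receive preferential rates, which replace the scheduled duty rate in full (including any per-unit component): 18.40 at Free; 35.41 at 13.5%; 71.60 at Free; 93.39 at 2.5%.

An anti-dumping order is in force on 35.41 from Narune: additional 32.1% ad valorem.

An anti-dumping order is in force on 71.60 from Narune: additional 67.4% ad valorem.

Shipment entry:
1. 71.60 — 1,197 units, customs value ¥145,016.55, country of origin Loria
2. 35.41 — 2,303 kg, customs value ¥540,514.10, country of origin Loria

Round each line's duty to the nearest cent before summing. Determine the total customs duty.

Line 1 (71.60, Loria, 1,197 units, ¥145,016.55):
Base rate for 71.60 is 5.5% + ¥1.48/unit.
Origin Loria qualifies under the Belon–Loria agreement and 71.60 is covered: preferential rate Free applies instead.
The additional-duty order on 71.60 targets Narune, not Loria; it does not apply.
Duty = ¥145,016.55 × 0% = ¥0.00.
Line 2 (35.41, Loria, 2,303 kg, ¥540,514.10):
Base rate for 35.41 is 18.5%.
Origin Loria qualifies under the Belon–Loria agreement and 35.41 is covered: preferential rate 13.5% applies instead.
The additional-duty order on 35.41 targets Narune, not Loria; it does not apply.
Duty = ¥540,514.10 × 13.5% = ¥72,969.40.
Total = ¥0.00 + ¥72,969.40 = ¥72,969.40.

¥72,969.40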